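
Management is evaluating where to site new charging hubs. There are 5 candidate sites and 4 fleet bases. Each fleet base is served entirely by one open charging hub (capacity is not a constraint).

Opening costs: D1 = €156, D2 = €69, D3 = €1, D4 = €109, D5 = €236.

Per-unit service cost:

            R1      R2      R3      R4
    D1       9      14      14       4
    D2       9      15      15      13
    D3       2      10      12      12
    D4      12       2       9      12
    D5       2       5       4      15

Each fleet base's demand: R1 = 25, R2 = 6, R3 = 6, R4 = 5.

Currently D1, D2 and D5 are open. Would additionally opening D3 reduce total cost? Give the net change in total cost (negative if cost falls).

Current service cost with {D1, D2, D5}: 124.
Adding D3: each fleet base re-picks its cheapest; new service cost 124, saving 0.
Extra fixed cost: 1. Net change = 1 − 0 = 1.
(Totals: 585 → 586.)

No — net change +1 (cost rises by 1).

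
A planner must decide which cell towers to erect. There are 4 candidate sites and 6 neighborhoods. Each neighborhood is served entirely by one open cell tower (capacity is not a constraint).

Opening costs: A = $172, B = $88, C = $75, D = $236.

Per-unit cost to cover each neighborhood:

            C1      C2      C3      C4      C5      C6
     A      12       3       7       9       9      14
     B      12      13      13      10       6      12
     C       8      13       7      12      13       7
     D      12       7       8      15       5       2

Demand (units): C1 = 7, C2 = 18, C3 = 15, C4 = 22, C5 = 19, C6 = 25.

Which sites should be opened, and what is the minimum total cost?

Open A and D; minimum total cost 994.

For any fixed open set, each neighborhood goes to its cheapest open site; total = fixed + service.
{A, D}: C1→A 12·7=84, C2→A 3·18=54, C3→A 7·15=105, C4→A 9·22=198, C5→D 5·19=95, C6→D 2·25=50. Service 586; fixed 408; total 994.
{A, C}: service 759 + fixed 247 = 1006
{C, D}: C1→C 8·7=56, C2→D 7·18=126, C3→C 7·15=105, C4→C 12·22=264, C5→D 5·19=95, C6→D 2·25=50. Service 696; fixed 311; total 1007.
{A, B, C, D}: service 558 + fixed 571 = 1129
(All 15 nonempty subsets were checked; A and D is lowest.)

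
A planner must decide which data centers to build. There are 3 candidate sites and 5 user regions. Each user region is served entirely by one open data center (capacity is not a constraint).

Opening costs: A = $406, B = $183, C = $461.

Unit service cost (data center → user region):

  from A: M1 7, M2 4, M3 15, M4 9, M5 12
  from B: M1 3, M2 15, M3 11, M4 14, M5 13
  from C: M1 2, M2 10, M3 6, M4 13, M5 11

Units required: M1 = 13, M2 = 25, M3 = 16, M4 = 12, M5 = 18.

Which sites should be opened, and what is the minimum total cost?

Open A only; minimum total cost 1161.

For any fixed open set, each user region goes to its cheapest open site; total = fixed + service.
{A}: M1→A 7·13=91, M2→A 4·25=100, M3→A 15·16=240, M4→A 9·12=108, M5→A 12·18=216. Service 755; fixed 406; total 1161.
{B}: service 992 + fixed 183 = 1175
{C}: M1→C 2·13=26, M2→C 10·25=250, M3→C 6·16=96, M4→C 13·12=156, M5→C 11·18=198. Service 726; fixed 461; total 1187.
{A, B, C}: M1→C 2·13=26, M2→A 4·25=100, M3→C 6·16=96, M4→A 9·12=108, M5→C 11·18=198. Service 528; fixed 1050; total 1578.
No other subset beats 1161.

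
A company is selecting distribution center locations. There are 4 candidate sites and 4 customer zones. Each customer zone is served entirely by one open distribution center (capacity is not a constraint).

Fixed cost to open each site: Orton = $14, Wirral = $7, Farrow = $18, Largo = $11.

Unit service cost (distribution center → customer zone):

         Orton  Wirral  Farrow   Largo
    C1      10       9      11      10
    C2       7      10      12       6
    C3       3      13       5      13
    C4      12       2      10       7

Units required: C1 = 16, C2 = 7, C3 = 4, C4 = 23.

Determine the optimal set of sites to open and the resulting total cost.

For any fixed open set, each customer zone goes to its cheapest open site; total = fixed + service.
{Orton, Wirral}: C1→Wirral 9·16=144, C2→Orton 7·7=49, C3→Orton 3·4=12, C4→Wirral 2·23=46. Service 251; fixed 21; total 272.
{Orton, Wirral, Largo}: service 244 + fixed 32 = 276
{Wirral, Farrow, Largo}: C1→Wirral 9·16=144, C2→Largo 6·7=42, C3→Farrow 5·4=20, C4→Wirral 2·23=46. Service 252; fixed 36; total 288.
{Orton, Wirral, Farrow, Largo}: service 244 + fixed 50 = 294
(All 15 nonempty subsets were checked; Orton and Wirral is lowest.)

Open Orton and Wirral; minimum total cost 272.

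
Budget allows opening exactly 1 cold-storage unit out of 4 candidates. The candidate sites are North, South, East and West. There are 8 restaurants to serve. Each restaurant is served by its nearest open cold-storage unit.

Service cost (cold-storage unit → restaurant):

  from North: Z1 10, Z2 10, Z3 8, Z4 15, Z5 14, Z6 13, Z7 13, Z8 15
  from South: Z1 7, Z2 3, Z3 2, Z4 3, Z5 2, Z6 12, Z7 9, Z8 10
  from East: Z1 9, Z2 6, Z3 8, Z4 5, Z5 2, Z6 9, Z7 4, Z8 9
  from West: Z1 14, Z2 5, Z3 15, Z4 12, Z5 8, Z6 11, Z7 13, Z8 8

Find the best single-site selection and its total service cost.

With exactly 1 open, each restaurant uses its cheapest among the chosen.
{South}: Z1→South 7, Z2→South 3, Z3→South 2, Z4→South 3, Z5→South 2, Z6→South 12, Z7→South 9, Z8→South 10. Service cost 48.
{East}: service cost 52
{West}: service cost 86
Among all 4 size-1 choices, {South} is lowest.

Choose South only; total service cost 48.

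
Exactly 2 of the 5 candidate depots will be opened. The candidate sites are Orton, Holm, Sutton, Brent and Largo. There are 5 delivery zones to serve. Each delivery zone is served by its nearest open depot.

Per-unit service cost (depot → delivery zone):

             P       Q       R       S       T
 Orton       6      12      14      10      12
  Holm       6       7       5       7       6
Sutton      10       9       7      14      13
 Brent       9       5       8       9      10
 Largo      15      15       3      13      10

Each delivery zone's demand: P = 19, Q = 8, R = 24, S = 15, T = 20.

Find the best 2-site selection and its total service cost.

Choose Holm and Largo; total service cost 467.

With exactly 2 open, each delivery zone uses its cheapest among the chosen.
{Holm, Largo}: P→Holm 6·19=114, Q→Holm 7·8=56, R→Largo 3·24=72, S→Holm 7·15=105, T→Holm 6·20=120. Service cost 467.
{Holm, Brent}: service cost 499
{Orton, Holm}: service cost 515
Among all 10 size-2 choices, {Holm, Largo} is lowest.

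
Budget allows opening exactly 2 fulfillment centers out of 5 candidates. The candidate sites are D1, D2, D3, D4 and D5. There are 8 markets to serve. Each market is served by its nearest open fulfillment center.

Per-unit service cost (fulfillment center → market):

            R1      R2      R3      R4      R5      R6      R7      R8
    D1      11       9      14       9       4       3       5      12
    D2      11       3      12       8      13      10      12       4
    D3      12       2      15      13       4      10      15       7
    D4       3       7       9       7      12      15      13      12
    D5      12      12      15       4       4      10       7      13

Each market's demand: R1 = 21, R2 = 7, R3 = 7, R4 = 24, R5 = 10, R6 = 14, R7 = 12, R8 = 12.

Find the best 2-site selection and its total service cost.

Choose D1 and D4; total service cost 629.

With exactly 2 open, each market uses its cheapest among the chosen.
{D1, D4}: R1→D4 3·21=63, R2→D4 7·7=49, R3→D4 9·7=63, R4→D4 7·24=168, R5→D1 4·10=40, R6→D1 3·14=42, R7→D1 5·12=60, R8→D1 12·12=144. Service cost 629.
{D4, D5}: service cost 679
{D1, D2}: service cost 718
Among all 10 size-2 choices, {D1, D4} is lowest.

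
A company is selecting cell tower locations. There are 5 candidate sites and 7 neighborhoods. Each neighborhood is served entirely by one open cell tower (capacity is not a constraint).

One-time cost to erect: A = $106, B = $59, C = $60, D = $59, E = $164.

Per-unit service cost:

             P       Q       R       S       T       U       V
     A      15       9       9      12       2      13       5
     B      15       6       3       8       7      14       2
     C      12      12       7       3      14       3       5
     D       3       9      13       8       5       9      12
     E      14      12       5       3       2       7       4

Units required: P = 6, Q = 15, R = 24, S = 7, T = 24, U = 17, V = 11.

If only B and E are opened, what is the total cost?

Total cost: 679

Each neighborhood is assigned to its cheapest site among the open ones.
{B, E}: P→E 14·6=84, Q→B 6·15=90, R→B 3·24=72, S→E 3·7=21, T→E 2·24=48, U→E 7·17=119, V→B 2·11=22. Service 456; fixed 223; total 679.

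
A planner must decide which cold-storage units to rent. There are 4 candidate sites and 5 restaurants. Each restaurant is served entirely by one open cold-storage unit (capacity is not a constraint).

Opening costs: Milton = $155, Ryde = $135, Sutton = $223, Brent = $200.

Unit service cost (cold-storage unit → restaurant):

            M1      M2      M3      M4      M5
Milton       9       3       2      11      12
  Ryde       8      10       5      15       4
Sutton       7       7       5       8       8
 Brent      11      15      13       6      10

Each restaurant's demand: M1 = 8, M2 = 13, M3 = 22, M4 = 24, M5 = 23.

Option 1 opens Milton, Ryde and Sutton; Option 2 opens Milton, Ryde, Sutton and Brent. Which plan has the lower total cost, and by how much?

Option 1: {Milton, Ryde, Sutton}: M1→Sutton 7·8=56, M2→Milton 3·13=39, M3→Milton 2·22=44, M4→Sutton 8·24=192, M5→Ryde 4·23=92. Service 423; fixed 513; total 936.
Option 2: {Milton, Ryde, Sutton, Brent}: M1→Sutton 7·8=56, M2→Milton 3·13=39, M3→Milton 2·22=44, M4→Brent 6·24=144, M5→Ryde 4·23=92. Service 375; fixed 713; total 1088.
Difference: |936 − 1088| = 152.

Option 1 is cheaper by 152.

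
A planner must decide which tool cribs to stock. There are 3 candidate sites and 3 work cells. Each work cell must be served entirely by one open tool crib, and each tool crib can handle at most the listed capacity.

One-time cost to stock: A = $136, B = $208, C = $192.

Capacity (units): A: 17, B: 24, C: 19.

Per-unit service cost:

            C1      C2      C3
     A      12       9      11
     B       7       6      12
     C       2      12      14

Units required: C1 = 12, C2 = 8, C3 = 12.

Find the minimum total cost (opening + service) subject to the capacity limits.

Minimum total cost: 608

Open {A, B}: C1→B 7·12=84, C2→B 6·8=48, C3→A 11·12=132.
Loads: A carries 12/17, B carries 20/24. Service 264; fixed 344; total 608.
Next best feasible plan costs 616.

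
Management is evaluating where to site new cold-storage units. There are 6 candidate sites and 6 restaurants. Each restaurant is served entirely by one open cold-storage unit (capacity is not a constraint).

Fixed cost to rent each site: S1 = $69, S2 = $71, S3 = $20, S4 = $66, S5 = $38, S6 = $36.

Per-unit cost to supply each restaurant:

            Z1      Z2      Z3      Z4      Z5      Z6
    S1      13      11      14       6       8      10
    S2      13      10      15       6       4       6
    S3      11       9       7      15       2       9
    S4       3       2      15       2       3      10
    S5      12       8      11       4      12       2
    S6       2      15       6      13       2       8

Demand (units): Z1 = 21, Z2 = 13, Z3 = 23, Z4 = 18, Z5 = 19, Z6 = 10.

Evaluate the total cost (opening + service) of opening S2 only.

Total cost: 1063

Each restaurant is assigned to its cheapest site among the open ones.
{S2}: Z1→S2 13·21=273, Z2→S2 10·13=130, Z3→S2 15·23=345, Z4→S2 6·18=108, Z5→S2 4·19=76, Z6→S2 6·10=60. Service 992; fixed 71; total 1063.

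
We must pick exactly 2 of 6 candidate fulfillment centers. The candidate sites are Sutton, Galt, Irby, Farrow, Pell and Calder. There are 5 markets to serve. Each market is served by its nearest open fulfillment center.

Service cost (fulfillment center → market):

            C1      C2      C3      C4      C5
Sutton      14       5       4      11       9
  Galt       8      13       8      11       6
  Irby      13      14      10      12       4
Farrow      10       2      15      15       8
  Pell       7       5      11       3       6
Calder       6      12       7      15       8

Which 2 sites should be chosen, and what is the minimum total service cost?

With exactly 2 open, each market uses its cheapest among the chosen.
{Sutton, Pell}: C1→Pell 7, C2→Sutton 5, C3→Sutton 4, C4→Pell 3, C5→Pell 6. Service cost 25.
{Pell, Calder}: service cost 27
{Galt, Pell}: service cost 29
Among all 15 size-2 choices, {Sutton, Pell} is lowest.

Choose Sutton and Pell; total service cost 25.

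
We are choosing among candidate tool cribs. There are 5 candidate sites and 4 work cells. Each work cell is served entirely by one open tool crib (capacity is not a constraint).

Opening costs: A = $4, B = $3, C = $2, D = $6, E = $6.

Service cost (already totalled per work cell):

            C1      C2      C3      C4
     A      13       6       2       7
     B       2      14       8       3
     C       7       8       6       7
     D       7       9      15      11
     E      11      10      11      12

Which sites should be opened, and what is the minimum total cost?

For any fixed open set, each work cell goes to its cheapest open site; total = fixed + service.
{A, B}: C1→B 2, C2→A 6, C3→A 2, C4→B 3. Service 13; fixed 7; total 20.
{A, B, C}: service 13 + fixed 9 = 22
{B, C}: service 19 + fixed 5 = 24
{A, B, C, D, E}: C1→B 2, C2→A 6, C3→A 2, C4→B 3. Service 13; fixed 21; total 34.
No other subset beats 20.

Open A and B; minimum total cost 20.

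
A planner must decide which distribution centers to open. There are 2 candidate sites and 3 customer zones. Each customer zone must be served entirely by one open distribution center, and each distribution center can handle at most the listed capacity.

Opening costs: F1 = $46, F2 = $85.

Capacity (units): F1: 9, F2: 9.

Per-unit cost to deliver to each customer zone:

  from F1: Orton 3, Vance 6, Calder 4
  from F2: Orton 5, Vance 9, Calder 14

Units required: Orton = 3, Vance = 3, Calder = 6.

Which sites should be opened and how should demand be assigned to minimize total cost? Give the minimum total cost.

Minimum total cost: 188

Open {F1, F2}: Orton→F2 5·3=15, Vance→F1 6·3=18, Calder→F1 4·6=24.
Loads: F1 carries 9/9, F2 carries 3/9. Service 57; fixed 131; total 188.
Next best feasible plan costs 191.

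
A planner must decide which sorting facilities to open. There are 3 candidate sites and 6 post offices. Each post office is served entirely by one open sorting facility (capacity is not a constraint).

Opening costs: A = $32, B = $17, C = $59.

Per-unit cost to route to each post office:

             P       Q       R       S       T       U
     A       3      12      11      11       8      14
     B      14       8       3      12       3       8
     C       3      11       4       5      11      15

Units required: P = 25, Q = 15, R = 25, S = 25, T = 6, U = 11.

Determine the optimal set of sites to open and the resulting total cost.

For any fixed open set, each post office goes to its cheapest open site; total = fixed + service.
{B, C}: P→C 3·25=75, Q→B 8·15=120, R→B 3·25=75, S→C 5·25=125, T→B 3·6=18, U→B 8·11=88. Service 501; fixed 76; total 577.
{A, B, C}: service 501 + fixed 108 = 609
{A, B}: service 651 + fixed 49 = 700
{B}: service 951 + fixed 17 = 968
No other subset beats 577.

Open B and C; minimum total cost 577.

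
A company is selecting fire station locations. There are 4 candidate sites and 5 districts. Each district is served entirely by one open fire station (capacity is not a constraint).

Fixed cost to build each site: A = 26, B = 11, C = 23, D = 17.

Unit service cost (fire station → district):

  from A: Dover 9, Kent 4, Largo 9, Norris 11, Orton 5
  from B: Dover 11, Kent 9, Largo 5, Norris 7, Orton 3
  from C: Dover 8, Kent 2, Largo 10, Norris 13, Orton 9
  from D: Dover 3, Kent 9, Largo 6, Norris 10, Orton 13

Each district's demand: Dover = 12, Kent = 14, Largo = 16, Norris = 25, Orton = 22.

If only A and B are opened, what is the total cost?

Total cost: 522

Each district is assigned to its cheapest site among the open ones.
{A, B}: Dover→A 9·12=108, Kent→A 4·14=56, Largo→B 5·16=80, Norris→B 7·25=175, Orton→B 3·22=66. Service 485; fixed 37; total 522.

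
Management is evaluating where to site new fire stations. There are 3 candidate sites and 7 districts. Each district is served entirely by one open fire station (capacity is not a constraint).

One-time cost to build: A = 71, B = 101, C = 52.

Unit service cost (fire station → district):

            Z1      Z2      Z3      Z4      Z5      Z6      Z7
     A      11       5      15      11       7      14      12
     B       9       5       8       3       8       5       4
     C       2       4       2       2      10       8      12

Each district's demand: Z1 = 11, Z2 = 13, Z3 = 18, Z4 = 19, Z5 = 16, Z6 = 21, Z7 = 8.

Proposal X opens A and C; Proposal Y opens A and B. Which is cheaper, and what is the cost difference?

Proposal X: {A, C}: Z1→C 2·11=22, Z2→C 4·13=52, Z3→C 2·18=36, Z4→C 2·19=38, Z5→A 7·16=112, Z6→C 8·21=168, Z7→A 12·8=96. Service 524; fixed 123; total 647.
Proposal Y: {A, B}: Z1→B 9·11=99, Z2→A 5·13=65, Z3→B 8·18=144, Z4→B 3·19=57, Z5→A 7·16=112, Z6→B 5·21=105, Z7→B 4·8=32. Service 614; fixed 172; total 786.
Difference: |647 − 786| = 139.

Proposal X is cheaper by 139.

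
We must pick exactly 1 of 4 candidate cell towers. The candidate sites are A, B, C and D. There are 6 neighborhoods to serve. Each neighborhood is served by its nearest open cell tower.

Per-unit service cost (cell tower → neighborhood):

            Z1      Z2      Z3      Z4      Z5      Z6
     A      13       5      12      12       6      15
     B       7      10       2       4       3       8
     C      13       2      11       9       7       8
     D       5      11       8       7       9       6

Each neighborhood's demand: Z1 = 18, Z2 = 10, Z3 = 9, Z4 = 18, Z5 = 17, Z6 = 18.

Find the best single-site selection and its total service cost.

With exactly 1 open, each neighborhood uses its cheapest among the chosen.
{B}: Z1→B 7·18=126, Z2→B 10·10=100, Z3→B 2·9=18, Z4→B 4·18=72, Z5→B 3·17=51, Z6→B 8·18=144. Service cost 511.
{D}: service cost 659
{C}: service cost 778
Among all 4 size-1 choices, {B} is lowest.

Choose B only; total service cost 511.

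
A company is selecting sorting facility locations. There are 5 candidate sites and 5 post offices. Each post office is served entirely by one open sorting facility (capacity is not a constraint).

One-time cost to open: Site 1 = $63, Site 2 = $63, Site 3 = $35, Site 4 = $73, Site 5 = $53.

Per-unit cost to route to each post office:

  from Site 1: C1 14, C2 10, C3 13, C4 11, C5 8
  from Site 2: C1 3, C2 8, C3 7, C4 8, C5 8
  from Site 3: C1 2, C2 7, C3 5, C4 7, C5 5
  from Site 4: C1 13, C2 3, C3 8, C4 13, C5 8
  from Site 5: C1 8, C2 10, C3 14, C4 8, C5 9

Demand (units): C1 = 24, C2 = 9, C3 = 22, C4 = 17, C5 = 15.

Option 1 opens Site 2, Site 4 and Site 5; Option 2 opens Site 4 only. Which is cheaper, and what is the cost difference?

Option 1 is cheaper by 231.

Option 1: {Site 2, Site 4, Site 5}: C1→Site 2 3·24=72, C2→Site 4 3·9=27, C3→Site 2 7·22=154, C4→Site 2 8·17=136, C5→Site 2 8·15=120. Service 509; fixed 189; total 698.
Option 2: {Site 4}: C1→Site 4 13·24=312, C2→Site 4 3·9=27, C3→Site 4 8·22=176, C4→Site 4 13·17=221, C5→Site 4 8·15=120. Service 856; fixed 73; total 929.
Difference: |698 − 929| = 231.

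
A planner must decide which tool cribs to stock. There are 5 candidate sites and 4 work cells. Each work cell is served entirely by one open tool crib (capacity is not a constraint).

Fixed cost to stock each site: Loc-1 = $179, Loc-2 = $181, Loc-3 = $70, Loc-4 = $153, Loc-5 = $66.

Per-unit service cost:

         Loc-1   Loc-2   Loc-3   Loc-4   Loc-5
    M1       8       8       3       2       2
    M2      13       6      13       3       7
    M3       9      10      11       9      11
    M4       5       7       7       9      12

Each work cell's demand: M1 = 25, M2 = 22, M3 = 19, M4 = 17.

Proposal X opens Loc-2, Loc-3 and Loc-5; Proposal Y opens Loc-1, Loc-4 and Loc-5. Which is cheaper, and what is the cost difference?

Proposal Y is cheaper by 38.

Proposal X: {Loc-2, Loc-3, Loc-5}: M1→Loc-5 2·25=50, M2→Loc-2 6·22=132, M3→Loc-2 10·19=190, M4→Loc-2 7·17=119. Service 491; fixed 317; total 808.
Proposal Y: {Loc-1, Loc-4, Loc-5}: M1→Loc-4 2·25=50, M2→Loc-4 3·22=66, M3→Loc-1 9·19=171, M4→Loc-1 5·17=85. Service 372; fixed 398; total 770.
Difference: |808 − 770| = 38.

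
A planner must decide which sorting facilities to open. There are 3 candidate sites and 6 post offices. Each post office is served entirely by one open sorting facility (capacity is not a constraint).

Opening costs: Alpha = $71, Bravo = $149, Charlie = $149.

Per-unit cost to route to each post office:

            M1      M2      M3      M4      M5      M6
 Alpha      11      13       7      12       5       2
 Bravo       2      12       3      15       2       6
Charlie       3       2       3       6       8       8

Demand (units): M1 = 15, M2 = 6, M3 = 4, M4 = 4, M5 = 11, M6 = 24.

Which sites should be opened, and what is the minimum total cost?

Open Alpha and Charlie; minimum total cost 416.

For any fixed open set, each post office goes to its cheapest open site; total = fixed + service.
{Alpha, Charlie}: M1→Charlie 3·15=45, M2→Charlie 2·6=12, M3→Charlie 3·4=12, M4→Charlie 6·4=24, M5→Alpha 5·11=55, M6→Alpha 2·24=48. Service 196; fixed 220; total 416.
{Alpha, Bravo}: M1→Bravo 2·15=30, M2→Bravo 12·6=72, M3→Bravo 3·4=12, M4→Alpha 12·4=48, M5→Bravo 2·11=22, M6→Alpha 2·24=48. Service 232; fixed 220; total 452.
{Bravo}: service 340 + fixed 149 = 489
{Alpha, Bravo, Charlie}: service 148 + fixed 369 = 517
(All 7 nonempty subsets were checked; Alpha and Charlie is lowest.)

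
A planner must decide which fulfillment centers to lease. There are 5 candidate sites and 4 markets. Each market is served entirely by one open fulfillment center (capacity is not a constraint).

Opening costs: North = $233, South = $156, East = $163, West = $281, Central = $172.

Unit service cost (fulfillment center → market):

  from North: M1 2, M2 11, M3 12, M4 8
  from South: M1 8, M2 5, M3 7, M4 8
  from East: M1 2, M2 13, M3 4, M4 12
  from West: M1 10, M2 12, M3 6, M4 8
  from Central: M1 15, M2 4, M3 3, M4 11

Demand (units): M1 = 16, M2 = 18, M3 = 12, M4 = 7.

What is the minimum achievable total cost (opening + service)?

For any fixed open set, each market goes to its cheapest open site; total = fixed + service.
{South}: M1→South 8·16=128, M2→South 5·18=90, M3→South 7·12=84, M4→South 8·7=56. Service 358; fixed 156; total 514.
{South, East}: service 226 + fixed 319 = 545
{East, Central}: service 217 + fixed 335 = 552
{North, South, East, West, Central}: M1→North 2·16=32, M2→Central 4·18=72, M3→Central 3·12=36, M4→North 8·7=56. Service 196; fixed 1005; total 1201.
No other subset beats 514.

Minimum total cost: 514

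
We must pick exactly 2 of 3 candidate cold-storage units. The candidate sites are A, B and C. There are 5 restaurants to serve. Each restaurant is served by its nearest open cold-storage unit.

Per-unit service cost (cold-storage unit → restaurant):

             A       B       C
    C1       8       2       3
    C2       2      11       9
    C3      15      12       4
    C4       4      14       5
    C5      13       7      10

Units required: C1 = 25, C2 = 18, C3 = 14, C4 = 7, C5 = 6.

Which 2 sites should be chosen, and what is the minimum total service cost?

With exactly 2 open, each restaurant uses its cheapest among the chosen.
{A, C}: C1→C 3·25=75, C2→A 2·18=36, C3→C 4·14=56, C4→A 4·7=28, C5→C 10·6=60. Service cost 255.
{A, B}: service cost 324
{B, C}: service cost 345
Among all 3 size-2 choices, {A, C} is lowest.

Choose A and C; total service cost 255.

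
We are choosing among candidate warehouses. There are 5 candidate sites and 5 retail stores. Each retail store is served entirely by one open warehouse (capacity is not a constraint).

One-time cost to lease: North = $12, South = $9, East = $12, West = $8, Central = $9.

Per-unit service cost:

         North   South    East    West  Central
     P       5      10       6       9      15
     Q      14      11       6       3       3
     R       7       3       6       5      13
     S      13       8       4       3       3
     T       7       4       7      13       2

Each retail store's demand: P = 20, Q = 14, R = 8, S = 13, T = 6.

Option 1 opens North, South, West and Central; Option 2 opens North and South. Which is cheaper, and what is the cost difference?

Option 1: {North, South, West, Central}: P→North 5·20=100, Q→West 3·14=42, R→South 3·8=24, S→West 3·13=39, T→Central 2·6=12. Service 217; fixed 38; total 255.
Option 2: {North, South}: P→North 5·20=100, Q→South 11·14=154, R→South 3·8=24, S→South 8·13=104, T→South 4·6=24. Service 406; fixed 21; total 427.
Difference: |255 − 427| = 172.

Option 1 is cheaper by 172.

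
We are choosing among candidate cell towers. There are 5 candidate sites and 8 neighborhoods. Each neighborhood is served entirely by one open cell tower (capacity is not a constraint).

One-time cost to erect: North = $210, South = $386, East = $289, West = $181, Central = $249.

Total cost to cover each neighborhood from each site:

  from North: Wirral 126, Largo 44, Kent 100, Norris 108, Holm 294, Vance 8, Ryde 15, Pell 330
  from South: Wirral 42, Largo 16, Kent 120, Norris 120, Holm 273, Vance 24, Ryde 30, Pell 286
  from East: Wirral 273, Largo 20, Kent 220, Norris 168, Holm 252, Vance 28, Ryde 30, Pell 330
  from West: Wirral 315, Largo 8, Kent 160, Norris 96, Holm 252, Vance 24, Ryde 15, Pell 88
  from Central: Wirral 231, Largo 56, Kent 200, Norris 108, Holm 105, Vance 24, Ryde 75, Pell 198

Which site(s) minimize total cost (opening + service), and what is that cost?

Open North and West; minimum total cost 1084.

For any fixed open set, each neighborhood goes to its cheapest open site; total = fixed + service.
{North, West}: Wirral→North 126, Largo→West 8, Kent→North 100, Norris→West 96, Holm→West 252, Vance→North 8, Ryde→North 15, Pell→West 88. Service 693; fixed 391; total 1084.
{West}: service 958 + fixed 181 = 1139
{West, Central}: Wirral→Central 231, Largo→West 8, Kent→West 160, Norris→West 96, Holm→Central 105, Vance→West 24, Ryde→West 15, Pell→West 88. Service 727; fixed 430; total 1157.
{North, South, East, West, Central}: service 462 + fixed 1315 = 1777
No other subset beats 1084.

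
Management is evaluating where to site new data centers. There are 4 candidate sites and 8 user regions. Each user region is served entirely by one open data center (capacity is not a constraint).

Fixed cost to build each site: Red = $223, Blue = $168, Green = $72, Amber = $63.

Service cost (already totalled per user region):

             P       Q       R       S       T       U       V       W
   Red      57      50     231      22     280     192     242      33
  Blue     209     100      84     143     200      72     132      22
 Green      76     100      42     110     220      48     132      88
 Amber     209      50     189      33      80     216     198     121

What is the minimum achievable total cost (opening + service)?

Minimum total cost: 684

For any fixed open set, each user region goes to its cheapest open site; total = fixed + service.
{Green, Amber}: P→Green 76, Q→Amber 50, R→Green 42, S→Amber 33, T→Amber 80, U→Green 48, V→Green 132, W→Green 88. Service 549; fixed 135; total 684.
{Blue, Green, Amber}: P→Green 76, Q→Amber 50, R→Green 42, S→Amber 33, T→Amber 80, U→Green 48, V→Blue 132, W→Blue 22. Service 483; fixed 303; total 786.
{Red, Green, Amber}: service 464 + fixed 358 = 822
{Red, Blue, Green, Amber}: P→Red 57, Q→Red 50, R→Green 42, S→Red 22, T→Amber 80, U→Green 48, V→Blue 132, W→Blue 22. Service 453; fixed 526; total 979.
No other subset beats 684.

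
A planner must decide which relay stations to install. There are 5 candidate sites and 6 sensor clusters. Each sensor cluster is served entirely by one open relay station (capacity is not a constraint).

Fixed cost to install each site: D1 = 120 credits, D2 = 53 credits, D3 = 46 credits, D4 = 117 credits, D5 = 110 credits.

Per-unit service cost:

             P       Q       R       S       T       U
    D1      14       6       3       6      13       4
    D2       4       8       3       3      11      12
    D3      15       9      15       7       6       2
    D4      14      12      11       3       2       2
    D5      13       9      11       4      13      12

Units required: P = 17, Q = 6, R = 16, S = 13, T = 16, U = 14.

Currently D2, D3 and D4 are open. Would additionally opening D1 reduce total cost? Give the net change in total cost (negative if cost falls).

No — net change +108 (cost rises by 108).

Current service cost with {D2, D3, D4}: 263.
Adding D1: each sensor cluster re-picks its cheapest; new service cost 251, saving 12.
Extra fixed cost: 120. Net change = 120 − 12 = 108.
(Totals: 479 → 587.)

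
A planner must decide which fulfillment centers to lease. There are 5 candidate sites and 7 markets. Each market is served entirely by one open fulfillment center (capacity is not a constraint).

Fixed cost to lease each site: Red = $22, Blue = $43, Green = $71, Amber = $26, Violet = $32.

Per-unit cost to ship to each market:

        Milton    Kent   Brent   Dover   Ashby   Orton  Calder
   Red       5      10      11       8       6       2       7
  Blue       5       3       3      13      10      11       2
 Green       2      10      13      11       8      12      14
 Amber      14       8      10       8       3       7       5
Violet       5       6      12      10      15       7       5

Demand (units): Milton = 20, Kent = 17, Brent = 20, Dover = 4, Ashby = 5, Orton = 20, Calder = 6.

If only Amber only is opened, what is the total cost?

Total cost: 859

Each market is assigned to its cheapest site among the open ones.
{Amber}: Milton→Amber 14·20=280, Kent→Amber 8·17=136, Brent→Amber 10·20=200, Dover→Amber 8·4=32, Ashby→Amber 3·5=15, Orton→Amber 7·20=140, Calder→Amber 5·6=30. Service 833; fixed 26; total 859.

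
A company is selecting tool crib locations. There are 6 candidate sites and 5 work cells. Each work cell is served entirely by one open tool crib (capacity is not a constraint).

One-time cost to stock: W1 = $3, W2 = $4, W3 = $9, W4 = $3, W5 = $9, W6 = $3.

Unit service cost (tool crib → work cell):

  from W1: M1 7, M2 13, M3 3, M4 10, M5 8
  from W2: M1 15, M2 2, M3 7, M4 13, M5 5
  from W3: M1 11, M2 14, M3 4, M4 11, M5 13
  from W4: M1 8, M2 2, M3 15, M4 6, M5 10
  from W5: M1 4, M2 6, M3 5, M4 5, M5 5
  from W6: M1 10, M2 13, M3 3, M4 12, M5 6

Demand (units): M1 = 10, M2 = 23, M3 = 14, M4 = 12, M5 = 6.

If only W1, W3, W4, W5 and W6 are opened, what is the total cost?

Total cost: 245

Each work cell is assigned to its cheapest site among the open ones.
{W1, W3, W4, W5, W6}: M1→W5 4·10=40, M2→W4 2·23=46, M3→W1 3·14=42, M4→W5 5·12=60, M5→W5 5·6=30. Service 218; fixed 27; total 245.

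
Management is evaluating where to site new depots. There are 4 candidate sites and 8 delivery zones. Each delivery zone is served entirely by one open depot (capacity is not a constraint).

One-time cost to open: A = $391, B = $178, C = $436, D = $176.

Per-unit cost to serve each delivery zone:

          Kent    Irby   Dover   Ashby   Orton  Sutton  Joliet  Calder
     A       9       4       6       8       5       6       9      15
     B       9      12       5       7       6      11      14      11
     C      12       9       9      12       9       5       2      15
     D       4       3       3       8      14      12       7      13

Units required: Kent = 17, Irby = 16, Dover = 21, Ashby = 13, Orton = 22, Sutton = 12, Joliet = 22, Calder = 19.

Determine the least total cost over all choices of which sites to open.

Minimum total cost: 1251

For any fixed open set, each delivery zone goes to its cheapest open site; total = fixed + service.
{B, D}: Kent→D 4·17=68, Irby→D 3·16=48, Dover→D 3·21=63, Ashby→B 7·13=91, Orton→B 6·22=132, Sutton→B 11·12=132, Joliet→D 7·22=154, Calder→B 11·19=209. Service 897; fixed 354; total 1251.
{D}: Kent→D 4·17=68, Irby→D 3·16=48, Dover→D 3·21=63, Ashby→D 8·13=104, Orton→D 14·22=308, Sutton→D 12·12=144, Joliet→D 7·22=154, Calder→D 13·19=247. Service 1136; fixed 176; total 1312.
{A, D}: Kent→D 4·17=68, Irby→D 3·16=48, Dover→D 3·21=63, Ashby→A 8·13=104, Orton→A 5·22=110, Sutton→A 6·12=72, Joliet→D 7·22=154, Calder→D 13·19=247. Service 866; fixed 567; total 1433.
{A, B, C, D}: Kent→D 4·17=68, Irby→D 3·16=48, Dover→D 3·21=63, Ashby→B 7·13=91, Orton→A 5·22=110, Sutton→C 5·12=60, Joliet→C 2·22=44, Calder→B 11·19=209. Service 693; fixed 1181; total 1874.
(All 15 nonempty subsets were checked; B and D is lowest.)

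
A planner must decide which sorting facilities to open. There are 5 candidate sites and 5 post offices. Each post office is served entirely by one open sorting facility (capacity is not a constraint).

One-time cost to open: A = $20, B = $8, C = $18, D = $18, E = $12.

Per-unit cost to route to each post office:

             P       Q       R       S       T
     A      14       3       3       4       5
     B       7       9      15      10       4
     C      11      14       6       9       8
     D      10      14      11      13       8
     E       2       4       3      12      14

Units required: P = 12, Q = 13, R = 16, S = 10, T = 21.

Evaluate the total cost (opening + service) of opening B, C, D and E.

Total cost: 354

Each post office is assigned to its cheapest site among the open ones.
{B, C, D, E}: P→E 2·12=24, Q→E 4·13=52, R→E 3·16=48, S→C 9·10=90, T→B 4·21=84. Service 298; fixed 56; total 354.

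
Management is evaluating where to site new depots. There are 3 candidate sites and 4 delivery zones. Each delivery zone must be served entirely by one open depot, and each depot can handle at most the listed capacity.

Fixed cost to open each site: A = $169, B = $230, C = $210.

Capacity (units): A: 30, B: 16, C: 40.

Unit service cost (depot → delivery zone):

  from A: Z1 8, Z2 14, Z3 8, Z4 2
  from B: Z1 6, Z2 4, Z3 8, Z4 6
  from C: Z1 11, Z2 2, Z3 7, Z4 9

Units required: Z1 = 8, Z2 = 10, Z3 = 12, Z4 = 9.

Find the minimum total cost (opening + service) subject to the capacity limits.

Minimum total cost: 483

Open {C}: Z1→C 11·8=88, Z2→C 2·10=20, Z3→C 7·12=84, Z4→C 9·9=81.
Loads: C carries 39/40. Service 273; fixed 210; total 483.
Next best feasible plan costs 565.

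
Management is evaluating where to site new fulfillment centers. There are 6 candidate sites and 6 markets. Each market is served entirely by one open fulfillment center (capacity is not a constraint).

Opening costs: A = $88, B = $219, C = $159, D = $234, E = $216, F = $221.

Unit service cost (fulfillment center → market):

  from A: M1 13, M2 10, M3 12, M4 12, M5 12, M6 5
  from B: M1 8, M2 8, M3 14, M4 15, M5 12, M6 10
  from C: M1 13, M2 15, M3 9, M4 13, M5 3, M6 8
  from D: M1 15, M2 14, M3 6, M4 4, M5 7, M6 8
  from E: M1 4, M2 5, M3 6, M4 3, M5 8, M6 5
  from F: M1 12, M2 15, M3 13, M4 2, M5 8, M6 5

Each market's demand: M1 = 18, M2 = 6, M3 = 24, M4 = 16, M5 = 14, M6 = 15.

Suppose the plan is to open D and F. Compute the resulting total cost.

Each market is assigned to its cheapest site among the open ones.
{D, F}: M1→F 12·18=216, M2→D 14·6=84, M3→D 6·24=144, M4→F 2·16=32, M5→D 7·14=98, M6→F 5·15=75. Service 649; fixed 455; total 1104.

Total cost: 1104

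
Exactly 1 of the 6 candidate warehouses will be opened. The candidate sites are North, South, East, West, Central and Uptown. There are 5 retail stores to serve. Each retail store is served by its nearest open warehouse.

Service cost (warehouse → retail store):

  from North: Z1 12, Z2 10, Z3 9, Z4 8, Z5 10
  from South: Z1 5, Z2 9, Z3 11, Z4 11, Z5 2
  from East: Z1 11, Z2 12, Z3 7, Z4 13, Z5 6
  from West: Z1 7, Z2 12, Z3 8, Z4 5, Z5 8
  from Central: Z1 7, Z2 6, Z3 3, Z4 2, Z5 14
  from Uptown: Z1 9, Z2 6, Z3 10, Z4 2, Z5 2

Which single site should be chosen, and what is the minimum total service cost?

With exactly 1 open, each retail store uses its cheapest among the chosen.
{Uptown}: Z1→Uptown 9, Z2→Uptown 6, Z3→Uptown 10, Z4→Uptown 2, Z5→Uptown 2. Service cost 29.
{Central}: service cost 32
{South}: service cost 38
Among all 6 size-1 choices, {Uptown} is lowest.

Choose Uptown only; total service cost 29.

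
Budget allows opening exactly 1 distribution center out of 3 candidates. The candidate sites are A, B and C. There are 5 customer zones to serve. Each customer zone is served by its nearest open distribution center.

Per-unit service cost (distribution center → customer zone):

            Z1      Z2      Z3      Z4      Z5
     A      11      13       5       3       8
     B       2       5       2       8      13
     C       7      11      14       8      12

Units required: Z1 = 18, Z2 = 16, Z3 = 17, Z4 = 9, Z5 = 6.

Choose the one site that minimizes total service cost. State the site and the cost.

Choose B only; total service cost 300.

With exactly 1 open, each customer zone uses its cheapest among the chosen.
{B}: Z1→B 2·18=36, Z2→B 5·16=80, Z3→B 2·17=34, Z4→B 8·9=72, Z5→B 13·6=78. Service cost 300.
{A}: service cost 566
{C}: service cost 684
Among all 3 size-1 choices, {B} is lowest.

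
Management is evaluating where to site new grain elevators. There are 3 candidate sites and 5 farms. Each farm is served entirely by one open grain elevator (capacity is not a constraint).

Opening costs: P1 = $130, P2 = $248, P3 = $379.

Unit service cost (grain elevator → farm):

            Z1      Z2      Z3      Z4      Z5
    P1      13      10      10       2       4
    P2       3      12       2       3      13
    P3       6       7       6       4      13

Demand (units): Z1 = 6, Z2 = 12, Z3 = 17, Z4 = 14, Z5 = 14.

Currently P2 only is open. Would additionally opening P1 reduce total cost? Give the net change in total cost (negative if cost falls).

Yes — net change −34 (cost falls by 34).

Current service cost with {P2}: 420.
Adding P1: each farm re-picks its cheapest; new service cost 256, saving 164.
Extra fixed cost: 130. Net change = 130 − 164 = -34.
(Totals: 668 → 634.)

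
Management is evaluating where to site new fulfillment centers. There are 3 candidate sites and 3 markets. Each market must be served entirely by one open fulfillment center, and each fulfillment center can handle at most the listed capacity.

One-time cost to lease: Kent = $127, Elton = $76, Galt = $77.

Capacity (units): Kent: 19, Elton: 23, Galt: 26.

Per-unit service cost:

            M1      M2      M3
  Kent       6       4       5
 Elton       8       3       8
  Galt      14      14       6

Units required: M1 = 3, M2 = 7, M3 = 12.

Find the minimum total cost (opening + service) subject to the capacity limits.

Open {Elton}: M1→Elton 8·3=24, M2→Elton 3·7=21, M3→Elton 8·12=96.
Loads: Elton carries 22/23. Service 141; fixed 76; total 217.
Next best feasible plan costs 270.

Minimum total cost: 217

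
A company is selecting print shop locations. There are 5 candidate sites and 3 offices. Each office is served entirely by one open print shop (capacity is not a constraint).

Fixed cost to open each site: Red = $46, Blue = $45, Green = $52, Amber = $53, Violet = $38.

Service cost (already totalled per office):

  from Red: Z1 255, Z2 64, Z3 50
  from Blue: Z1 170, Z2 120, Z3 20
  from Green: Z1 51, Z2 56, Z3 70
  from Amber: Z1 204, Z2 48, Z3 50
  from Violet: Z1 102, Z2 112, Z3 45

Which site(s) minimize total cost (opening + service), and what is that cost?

For any fixed open set, each office goes to its cheapest open site; total = fixed + service.
{Blue, Green}: Z1→Green 51, Z2→Green 56, Z3→Blue 20. Service 127; fixed 97; total 224.
{Green}: service 177 + fixed 52 = 229
{Green, Violet}: Z1→Green 51, Z2→Green 56, Z3→Violet 45. Service 152; fixed 90; total 242.
{Red, Blue, Green, Amber, Violet}: Z1→Green 51, Z2→Amber 48, Z3→Blue 20. Service 119; fixed 234; total 353.
No other subset beats 224.

Open Blue and Green; minimum total cost 224.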